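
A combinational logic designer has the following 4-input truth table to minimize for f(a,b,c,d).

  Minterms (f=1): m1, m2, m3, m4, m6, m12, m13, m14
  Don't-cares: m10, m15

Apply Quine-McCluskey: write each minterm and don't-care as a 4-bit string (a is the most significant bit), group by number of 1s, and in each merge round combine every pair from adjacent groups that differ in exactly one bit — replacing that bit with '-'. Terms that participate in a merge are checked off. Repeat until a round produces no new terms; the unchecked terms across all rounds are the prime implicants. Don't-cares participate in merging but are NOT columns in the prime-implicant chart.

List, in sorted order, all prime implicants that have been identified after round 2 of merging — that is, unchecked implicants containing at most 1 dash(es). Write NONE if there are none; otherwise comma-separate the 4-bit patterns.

00-1, 001-

[col 0] 0001*, 0010*, 0011*, 0100*, 0110*, 1010*, 1100*, 1101*, 1110*, 1111*
[col 1] -010*, -100*, -110*, 0-10*, 00-1, 001-, 01-0*, 1-10*, 11-0*, 11-1*, 110-*, 111-*
[col 2] --10, -1-0, 11--
Prime implicants: --10, -1-0, 00-1, 001-, 11--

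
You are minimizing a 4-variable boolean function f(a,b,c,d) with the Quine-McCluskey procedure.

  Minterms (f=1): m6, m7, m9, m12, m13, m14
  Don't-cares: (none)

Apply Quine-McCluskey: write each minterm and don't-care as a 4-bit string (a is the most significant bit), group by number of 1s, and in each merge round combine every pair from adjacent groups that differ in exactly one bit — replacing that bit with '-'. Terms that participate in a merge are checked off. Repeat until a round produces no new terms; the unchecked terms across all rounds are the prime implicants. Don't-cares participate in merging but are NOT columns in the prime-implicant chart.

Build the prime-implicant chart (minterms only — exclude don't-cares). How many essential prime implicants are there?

size-2^0 implicants → 0110(✓)  0111(✓)  1001(✓)  1100(✓)  1101(✓)  1110(✓)
size-2^1 implicants → -110  011-  1-01  11-0  110-
Unchecked terms (primes): -110, 011-, 1-01, 11-0, 110-
Minterm coverage:
  m6 ⊆ -110,011-
  m7 ⊆ 011- [E]
  m9 ⊆ 1-01 [E]
  m12 ⊆ 11-0,110-
  m13 ⊆ 1-01,110-
  m14 ⊆ -110,11-0
E = {011-, 1-01}

2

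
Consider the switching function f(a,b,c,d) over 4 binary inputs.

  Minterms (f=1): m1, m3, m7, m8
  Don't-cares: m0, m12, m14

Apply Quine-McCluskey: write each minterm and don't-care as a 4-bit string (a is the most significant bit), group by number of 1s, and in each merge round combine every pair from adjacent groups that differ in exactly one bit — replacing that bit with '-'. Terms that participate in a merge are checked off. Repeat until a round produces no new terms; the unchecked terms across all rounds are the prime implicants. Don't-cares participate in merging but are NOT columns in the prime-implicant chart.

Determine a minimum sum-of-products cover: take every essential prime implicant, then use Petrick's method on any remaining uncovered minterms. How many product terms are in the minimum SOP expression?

3

size-2^0 implicants → 0000(✓)  0001(✓)  0011(✓)  0111(✓)  1000(✓)  1100(✓)  1110(✓)
size-2^1 implicants → -000  0-11  00-1  000-  1-00  11-0
Unchecked terms (primes): -000, 0-11, 00-1, 000-, 1-00, 11-0
Minterm coverage:
  m1 ⊆ 00-1,000-
  m3 ⊆ 0-11,00-1
  m7 ⊆ 0-11 [E]
  m8 ⊆ -000,1-00
E = {0-11}
Petrick residual → -000, 00-1
Cover = b'c'd' + a'cd + a'b'd  |cover|=3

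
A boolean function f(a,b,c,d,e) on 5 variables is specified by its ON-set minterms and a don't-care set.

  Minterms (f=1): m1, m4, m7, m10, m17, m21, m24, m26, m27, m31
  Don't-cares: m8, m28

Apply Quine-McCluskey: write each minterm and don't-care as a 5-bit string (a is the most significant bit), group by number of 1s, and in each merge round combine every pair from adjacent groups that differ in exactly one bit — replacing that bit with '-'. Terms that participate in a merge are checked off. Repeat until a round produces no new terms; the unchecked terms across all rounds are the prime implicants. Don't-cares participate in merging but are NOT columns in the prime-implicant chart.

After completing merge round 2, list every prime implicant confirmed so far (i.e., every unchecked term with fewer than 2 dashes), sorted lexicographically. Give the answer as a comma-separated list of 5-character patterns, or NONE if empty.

-0001, 00100, 00111, 10-01, 11-00, 11-11, 1101-

size-2^0 implicants → 00001(✓)  00100  00111  01000(✓)  01010(✓)  10001(✓)  10101(✓)  11000(✓)  11010(✓)  11011(✓)  11100(✓)  11111(✓)
size-2^1 implicants → -0001  -1000(✓)  -1010(✓)  010-0(✓)  10-01  11-00  11-11  110-0(✓)  1101-
size-2^2 implicants → -10-0
Unchecked terms (primes): -0001, -10-0, 00100, 00111, 10-01, 11-00, 11-11, 1101-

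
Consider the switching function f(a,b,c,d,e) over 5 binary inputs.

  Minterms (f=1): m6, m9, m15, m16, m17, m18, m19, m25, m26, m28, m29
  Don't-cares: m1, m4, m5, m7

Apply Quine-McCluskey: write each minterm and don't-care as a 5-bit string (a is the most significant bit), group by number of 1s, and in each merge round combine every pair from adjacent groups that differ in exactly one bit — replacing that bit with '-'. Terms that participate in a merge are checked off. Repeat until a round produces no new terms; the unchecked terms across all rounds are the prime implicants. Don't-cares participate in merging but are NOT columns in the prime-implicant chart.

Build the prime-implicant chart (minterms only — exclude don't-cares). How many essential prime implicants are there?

6

Round 0: 00001✓ 00100✓ 00101✓ 00110✓ 00111✓ 01001✓ 01111✓ 10000✓ 10001✓ 10010✓ 10011✓ 11001✓ 11010✓ 11100✓ 11101✓
Round 1: -0001✓ -1001✓ 0-001✓ 0-111 00-01 001-0✓ 001-1✓ 0010-✓ 0011-✓ 1-001✓ 1-010 100-0✓ 100-1✓ 1000-✓ 1001-✓ 11-01 1110-
Round 2: --001 001-- 100--
PIs = {--001, 0-111, 00-01, 001--, 1-010, 100--, 11-01, 1110-}
Coverage chart:
  m6: 001-- ←essential
  m9: --001 ←essential
  m15: 0-111 ←essential
  m16: 100-- ←essential
  m17: --001,100--
  m18: 1-010,100--
  m19: 100-- ←essential
  m25: --001,11-01
  m26: 1-010 ←essential
  m28: 1110- ←essential
  m29: 11-01,1110-
Essential: --001, 0-111, 001--, 1-010, 100--, 1110-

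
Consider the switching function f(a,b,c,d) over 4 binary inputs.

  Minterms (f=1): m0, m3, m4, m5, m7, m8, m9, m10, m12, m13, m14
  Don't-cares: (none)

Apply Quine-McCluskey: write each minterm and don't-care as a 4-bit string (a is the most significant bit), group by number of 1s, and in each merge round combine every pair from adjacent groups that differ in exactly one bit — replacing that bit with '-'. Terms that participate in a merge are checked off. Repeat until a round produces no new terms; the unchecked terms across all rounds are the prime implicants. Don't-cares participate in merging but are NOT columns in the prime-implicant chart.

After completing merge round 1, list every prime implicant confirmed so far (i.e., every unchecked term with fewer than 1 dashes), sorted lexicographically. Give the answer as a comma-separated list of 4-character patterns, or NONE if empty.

[col 0] 0000*, 0011*, 0100*, 0101*, 0111*, 1000*, 1001*, 1010*, 1100*, 1101*, 1110*
[col 1] -000*, -100*, -101*, 0-00*, 0-11, 01-1, 010-*, 1-00*, 1-01*, 1-10*, 10-0*, 100-*, 11-0*, 110-*
[col 2] --00, -10-, 1--0, 1-0-
Prime implicants: --00, -10-, 0-11, 01-1, 1--0, 1-0-

NONE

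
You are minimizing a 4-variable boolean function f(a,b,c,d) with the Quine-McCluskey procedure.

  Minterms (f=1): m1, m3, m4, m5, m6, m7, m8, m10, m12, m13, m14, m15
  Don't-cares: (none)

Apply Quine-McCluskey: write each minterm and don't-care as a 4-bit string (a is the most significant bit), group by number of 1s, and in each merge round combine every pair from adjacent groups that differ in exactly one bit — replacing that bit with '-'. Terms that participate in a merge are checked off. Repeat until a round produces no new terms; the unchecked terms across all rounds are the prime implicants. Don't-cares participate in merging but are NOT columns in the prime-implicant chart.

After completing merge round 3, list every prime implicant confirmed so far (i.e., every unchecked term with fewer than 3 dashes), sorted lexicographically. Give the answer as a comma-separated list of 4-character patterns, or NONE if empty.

size-2^0 implicants → 0001(✓)  0011(✓)  0100(✓)  0101(✓)  0110(✓)  0111(✓)  1000(✓)  1010(✓)  1100(✓)  1101(✓)  1110(✓)  1111(✓)
size-2^1 implicants → -100(✓)  -101(✓)  -110(✓)  -111(✓)  0-01(✓)  0-11(✓)  00-1(✓)  01-0(✓)  01-1(✓)  010-(✓)  011-(✓)  1-00(✓)  1-10(✓)  10-0(✓)  11-0(✓)  11-1(✓)  110-(✓)  111-(✓)
size-2^2 implicants → -1-0(✓)  -1-1(✓)  -10-(✓)  -11-(✓)  0--1  01--(✓)  1--0  11--(✓)
size-2^3 implicants → -1--
Unchecked terms (primes): -1--, 0--1, 1--0

0--1, 1--0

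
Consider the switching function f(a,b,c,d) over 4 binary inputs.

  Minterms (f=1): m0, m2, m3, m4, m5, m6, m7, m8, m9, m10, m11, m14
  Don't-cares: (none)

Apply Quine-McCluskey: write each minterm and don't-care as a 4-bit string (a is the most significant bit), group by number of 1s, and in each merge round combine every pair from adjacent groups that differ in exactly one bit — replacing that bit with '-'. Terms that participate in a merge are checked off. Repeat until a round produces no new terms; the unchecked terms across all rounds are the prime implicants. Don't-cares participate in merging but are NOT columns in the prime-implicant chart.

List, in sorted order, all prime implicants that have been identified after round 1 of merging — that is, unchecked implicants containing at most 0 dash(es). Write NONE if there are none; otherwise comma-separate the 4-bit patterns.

[col 0] 0000*, 0010*, 0011*, 0100*, 0101*, 0110*, 0111*, 1000*, 1001*, 1010*, 1011*, 1110*
[col 1] -000*, -010*, -011*, -110*, 0-00*, 0-10*, 0-11*, 00-0*, 001-*, 01-0*, 01-1*, 010-*, 011-*, 1-10*, 10-0*, 10-1*, 100-*, 101-*
[col 2] --10, -0-0, -01-, 0--0, 0-1-, 01--, 10--
Prime implicants: --10, -0-0, -01-, 0--0, 0-1-, 01--, 10--

NONE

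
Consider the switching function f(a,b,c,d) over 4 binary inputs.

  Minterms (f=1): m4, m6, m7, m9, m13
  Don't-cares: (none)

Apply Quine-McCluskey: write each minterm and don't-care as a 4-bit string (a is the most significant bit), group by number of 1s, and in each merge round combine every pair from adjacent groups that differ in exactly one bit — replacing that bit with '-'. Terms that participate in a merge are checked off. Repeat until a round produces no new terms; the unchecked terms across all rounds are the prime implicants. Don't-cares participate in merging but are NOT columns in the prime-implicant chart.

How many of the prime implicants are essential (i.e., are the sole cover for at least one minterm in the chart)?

[col 0] 0100*, 0110*, 0111*, 1001*, 1101*
[col 1] 01-0, 011-, 1-01
Prime implicants: 01-0, 011-, 1-01
PI chart (minterm → PIs covering it):
  4 | 01-0  (sole → essential)
  6 | 01-0,011-
  7 | 011-  (sole → essential)
  9 | 1-01  (sole → essential)
  13 | 1-01  (sole → essential)
Essential prime implicants: 01-0, 011-, 1-01

3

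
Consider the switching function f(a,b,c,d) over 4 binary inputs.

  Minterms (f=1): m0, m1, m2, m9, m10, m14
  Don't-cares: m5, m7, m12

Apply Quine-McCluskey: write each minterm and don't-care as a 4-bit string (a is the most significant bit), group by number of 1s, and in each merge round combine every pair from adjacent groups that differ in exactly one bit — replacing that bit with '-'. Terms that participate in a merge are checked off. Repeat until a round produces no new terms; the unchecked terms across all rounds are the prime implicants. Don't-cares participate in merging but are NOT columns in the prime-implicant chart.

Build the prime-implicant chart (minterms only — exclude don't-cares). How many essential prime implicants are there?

1

Round 0: 0000✓ 0001✓ 0010✓ 0101✓ 0111✓ 1001✓ 1010✓ 1100✓ 1110✓
Round 1: -001 -010 0-01 00-0 000- 01-1 1-10 11-0
PIs = {-001, -010, 0-01, 00-0, 000-, 01-1, 1-10, 11-0}
Coverage chart:
  m0: 00-0,000-
  m1: -001,0-01,000-
  m2: -010,00-0
  m9: -001 ←essential
  m10: -010,1-10
  m14: 1-10,11-0
Essential: -001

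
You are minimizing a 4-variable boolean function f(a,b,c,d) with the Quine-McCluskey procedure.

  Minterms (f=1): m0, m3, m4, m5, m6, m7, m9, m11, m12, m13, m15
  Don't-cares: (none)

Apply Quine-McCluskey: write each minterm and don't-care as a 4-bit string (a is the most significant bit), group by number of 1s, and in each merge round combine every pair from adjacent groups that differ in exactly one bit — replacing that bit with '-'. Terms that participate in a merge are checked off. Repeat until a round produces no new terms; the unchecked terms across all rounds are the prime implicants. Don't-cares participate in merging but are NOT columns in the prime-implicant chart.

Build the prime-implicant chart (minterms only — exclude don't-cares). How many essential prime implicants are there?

5

size-2^0 implicants → 0000(✓)  0011(✓)  0100(✓)  0101(✓)  0110(✓)  0111(✓)  1001(✓)  1011(✓)  1100(✓)  1101(✓)  1111(✓)
size-2^1 implicants → -011(✓)  -100(✓)  -101(✓)  -111(✓)  0-00  0-11(✓)  01-0(✓)  01-1(✓)  010-(✓)  011-(✓)  1-01(✓)  1-11(✓)  10-1(✓)  11-1(✓)  110-(✓)
size-2^2 implicants → --11  -1-1  -10-  01--  1--1
Unchecked terms (primes): --11, -1-1, -10-, 0-00, 01--, 1--1
Minterm coverage:
  m0 ⊆ 0-00 [E]
  m3 ⊆ --11 [E]
  m4 ⊆ -10-,0-00,01--
  m5 ⊆ -1-1,-10-,01--
  m6 ⊆ 01-- [E]
  m7 ⊆ --11,-1-1,01--
  m9 ⊆ 1--1 [E]
  m11 ⊆ --11,1--1
  m12 ⊆ -10- [E]
  m13 ⊆ -1-1,-10-,1--1
  m15 ⊆ --11,-1-1,1--1
E = {--11, -10-, 0-00, 01--, 1--1}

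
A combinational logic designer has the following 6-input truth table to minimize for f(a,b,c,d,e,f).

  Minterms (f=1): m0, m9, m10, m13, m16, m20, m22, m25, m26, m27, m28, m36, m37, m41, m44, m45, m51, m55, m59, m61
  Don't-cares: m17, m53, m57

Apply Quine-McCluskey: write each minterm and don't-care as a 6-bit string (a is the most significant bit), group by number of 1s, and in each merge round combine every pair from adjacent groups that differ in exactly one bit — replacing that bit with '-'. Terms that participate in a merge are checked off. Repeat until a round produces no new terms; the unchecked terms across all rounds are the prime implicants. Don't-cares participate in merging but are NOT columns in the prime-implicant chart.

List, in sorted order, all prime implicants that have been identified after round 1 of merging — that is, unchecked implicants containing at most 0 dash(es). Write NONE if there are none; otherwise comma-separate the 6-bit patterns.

Round 0: 000000✓ 001001✓ 001010✓ 001101✓ 010000✓ 010001✓ 010100✓ 010110✓ 011001✓ 011010✓ 011011✓ 011100✓ 100100✓ 100101✓ 101001✓ 101100✓ 101101✓ 110011✓ 110101✓ 110111✓ 111001✓ 111011✓ 111101✓
Round 1: -01001✓ -01101✓ -11001✓ -11011✓ 0-0000 0-1001✓ 0-1010 001-01✓ 01-001 01-100 010-00 01000- 0101-0 0110-1✓ 01101- 1-0101✓ 1-1001✓ 1-1101✓ 10-100✓ 10-101✓ 10010-✓ 101-01✓ 10110-✓ 11-011 11-101✓ 110-11 1101-1 111-01✓ 1110-1✓
Round 2: --1001 -01-01 -110-1 1--101 1-1-01 10-10-
PIs = {--1001, -01-01, -110-1, 0-0000, 0-1010, 01-001, 01-100, 010-00, 01000-, 0101-0, 01101-, 1--101, 1-1-01, 10-10-, 11-011, 110-11, 1101-1}

NONE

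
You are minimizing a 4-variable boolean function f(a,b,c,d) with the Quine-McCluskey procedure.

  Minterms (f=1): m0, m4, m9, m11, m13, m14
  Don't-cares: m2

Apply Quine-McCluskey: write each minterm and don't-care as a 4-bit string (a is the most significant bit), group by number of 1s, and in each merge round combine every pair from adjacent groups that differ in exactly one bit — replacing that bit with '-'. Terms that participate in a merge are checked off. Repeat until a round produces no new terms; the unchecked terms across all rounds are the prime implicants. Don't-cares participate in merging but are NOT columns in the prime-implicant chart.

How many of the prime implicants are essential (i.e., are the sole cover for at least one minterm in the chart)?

4

Round 0: 0000✓ 0010✓ 0100✓ 1001✓ 1011✓ 1101✓ 1110
Round 1: 0-00 00-0 1-01 10-1
PIs = {0-00, 00-0, 1-01, 10-1, 1110}
Coverage chart:
  m0: 0-00,00-0
  m4: 0-00 ←essential
  m9: 1-01,10-1
  m11: 10-1 ←essential
  m13: 1-01 ←essential
  m14: 1110 ←essential
Essential: 0-00, 1-01, 10-1, 1110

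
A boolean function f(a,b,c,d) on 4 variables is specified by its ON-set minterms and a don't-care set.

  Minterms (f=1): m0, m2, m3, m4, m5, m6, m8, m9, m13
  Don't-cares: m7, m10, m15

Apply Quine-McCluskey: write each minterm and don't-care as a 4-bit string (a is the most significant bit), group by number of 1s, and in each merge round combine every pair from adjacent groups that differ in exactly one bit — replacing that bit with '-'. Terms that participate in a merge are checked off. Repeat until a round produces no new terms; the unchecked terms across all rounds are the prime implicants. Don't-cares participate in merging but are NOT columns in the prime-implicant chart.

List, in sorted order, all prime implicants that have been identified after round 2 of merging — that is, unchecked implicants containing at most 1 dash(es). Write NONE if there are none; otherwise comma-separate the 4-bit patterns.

Round 0: 0000✓ 0010✓ 0011✓ 0100✓ 0101✓ 0110✓ 0111✓ 1000✓ 1001✓ 1010✓ 1101✓ 1111✓
Round 1: -000✓ -010✓ -101✓ -111✓ 0-00✓ 0-10✓ 0-11✓ 00-0✓ 001-✓ 01-0✓ 01-1✓ 010-✓ 011-✓ 1-01 10-0✓ 100- 11-1✓
Round 2: -0-0 -1-1 0--0 0-1- 01--
PIs = {-0-0, -1-1, 0--0, 0-1-, 01--, 1-01, 100-}

1-01, 100-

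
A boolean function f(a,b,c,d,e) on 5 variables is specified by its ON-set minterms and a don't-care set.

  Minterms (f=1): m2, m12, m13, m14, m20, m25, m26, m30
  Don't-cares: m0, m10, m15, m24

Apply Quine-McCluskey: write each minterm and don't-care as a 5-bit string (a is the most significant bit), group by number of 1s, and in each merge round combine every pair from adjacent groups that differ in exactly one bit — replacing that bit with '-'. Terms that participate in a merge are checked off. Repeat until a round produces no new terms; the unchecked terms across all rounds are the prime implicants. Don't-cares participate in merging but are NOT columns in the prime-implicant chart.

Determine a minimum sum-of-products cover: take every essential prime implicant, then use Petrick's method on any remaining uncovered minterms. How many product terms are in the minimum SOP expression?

Round 0: 00000✓ 00010✓ 01010✓ 01100✓ 01101✓ 01110✓ 01111✓ 10100 11000✓ 11001✓ 11010✓ 11110✓
Round 1: -1010✓ -1110✓ 0-010 000-0 01-10✓ 011-0✓ 011-1✓ 0110-✓ 0111-✓ 11-10✓ 110-0 1100-
Round 2: -1-10 011--
PIs = {-1-10, 0-010, 000-0, 011--, 10100, 110-0, 1100-}
Coverage chart:
  m2: 0-010,000-0
  m12: 011-- ←essential
  m13: 011-- ←essential
  m14: -1-10,011--
  m20: 10100 ←essential
  m25: 1100- ←essential
  m26: -1-10,110-0
  m30: -1-10 ←essential
Essential: -1-10, 011--, 10100, 1100-
Petrick residual → 0-010
Min cover (5 terms): bde' + a'c'de' + a'bc + ab'cd'e' + abc'd'

5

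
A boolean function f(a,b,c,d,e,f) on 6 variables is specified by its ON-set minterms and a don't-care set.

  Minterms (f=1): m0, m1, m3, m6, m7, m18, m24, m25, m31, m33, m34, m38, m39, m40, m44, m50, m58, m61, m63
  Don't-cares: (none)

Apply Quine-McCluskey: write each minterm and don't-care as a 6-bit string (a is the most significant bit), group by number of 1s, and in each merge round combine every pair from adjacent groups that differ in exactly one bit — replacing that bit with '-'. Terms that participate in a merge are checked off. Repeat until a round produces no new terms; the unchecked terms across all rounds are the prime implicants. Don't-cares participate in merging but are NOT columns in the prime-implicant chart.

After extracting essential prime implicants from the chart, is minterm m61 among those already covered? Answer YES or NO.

size-2^0 implicants → 000000(✓)  000001(✓)  000011(✓)  000110(✓)  000111(✓)  010010(✓)  011000(✓)  011001(✓)  011111(✓)  100001(✓)  100010(✓)  100110(✓)  100111(✓)  101000(✓)  101100(✓)  110010(✓)  111010(✓)  111101(✓)  111111(✓)
size-2^1 implicants → -00001  -00110(✓)  -00111(✓)  -10010  -11111  000-11  0000-1  00000-  00011-(✓)  01100-  1-0010  100-10  10011-(✓)  101-00  11-010  1111-1
size-2^2 implicants → -0011-
Unchecked terms (primes): -00001, -0011-, -10010, -11111, 000-11, 0000-1, 00000-, 01100-, 1-0010, 100-10, 101-00, 11-010, 1111-1
Minterm coverage:
  m0 ⊆ 00000- [E]
  m1 ⊆ -00001,0000-1,00000-
  m3 ⊆ 000-11,0000-1
  m6 ⊆ -0011- [E]
  m7 ⊆ -0011-,000-11
  m18 ⊆ -10010 [E]
  m24 ⊆ 01100- [E]
  m25 ⊆ 01100- [E]
  m31 ⊆ -11111 [E]
  m33 ⊆ -00001 [E]
  m34 ⊆ 1-0010,100-10
  m38 ⊆ -0011-,100-10
  m39 ⊆ -0011- [E]
  m40 ⊆ 101-00 [E]
  m44 ⊆ 101-00 [E]
  m50 ⊆ -10010,1-0010,11-010
  m58 ⊆ 11-010 [E]
  m61 ⊆ 1111-1 [E]
  m63 ⊆ -11111,1111-1
E = {-00001, -0011-, -10010, -11111, 00000-, 01100-, 101-00, 11-010, 1111-1}

YES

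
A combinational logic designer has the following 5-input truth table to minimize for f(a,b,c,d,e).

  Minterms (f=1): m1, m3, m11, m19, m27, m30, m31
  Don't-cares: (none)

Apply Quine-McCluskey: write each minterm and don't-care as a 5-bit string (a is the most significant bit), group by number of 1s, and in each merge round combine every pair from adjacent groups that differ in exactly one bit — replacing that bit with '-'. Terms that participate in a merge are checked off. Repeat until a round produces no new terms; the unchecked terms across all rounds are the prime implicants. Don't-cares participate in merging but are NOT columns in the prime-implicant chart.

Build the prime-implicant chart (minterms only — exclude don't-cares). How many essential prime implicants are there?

size-2^0 implicants → 00001(✓)  00011(✓)  01011(✓)  10011(✓)  11011(✓)  11110(✓)  11111(✓)
size-2^1 implicants → -0011(✓)  -1011(✓)  0-011(✓)  000-1  1-011(✓)  11-11  1111-
size-2^2 implicants → --011
Unchecked terms (primes): --011, 000-1, 11-11, 1111-
Minterm coverage:
  m1 ⊆ 000-1 [E]
  m3 ⊆ --011,000-1
  m11 ⊆ --011 [E]
  m19 ⊆ --011 [E]
  m27 ⊆ --011,11-11
  m30 ⊆ 1111- [E]
  m31 ⊆ 11-11,1111-
E = {--011, 000-1, 1111-}

3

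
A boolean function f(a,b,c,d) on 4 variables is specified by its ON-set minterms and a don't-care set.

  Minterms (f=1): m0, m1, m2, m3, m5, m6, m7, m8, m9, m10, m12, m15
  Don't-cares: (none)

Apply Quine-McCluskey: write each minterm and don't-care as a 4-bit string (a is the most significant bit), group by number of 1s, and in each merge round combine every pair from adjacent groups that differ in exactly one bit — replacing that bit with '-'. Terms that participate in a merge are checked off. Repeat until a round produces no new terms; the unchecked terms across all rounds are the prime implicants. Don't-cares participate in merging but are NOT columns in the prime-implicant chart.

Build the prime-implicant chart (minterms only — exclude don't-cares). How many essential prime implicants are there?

Round 0: 0000✓ 0001✓ 0010✓ 0011✓ 0101✓ 0110✓ 0111✓ 1000✓ 1001✓ 1010✓ 1100✓ 1111✓
Round 1: -000✓ -001✓ -010✓ -111 0-01✓ 0-10✓ 0-11✓ 00-0✓ 00-1✓ 000-✓ 001-✓ 01-1✓ 011-✓ 1-00 10-0✓ 100-✓
Round 2: -0-0 -00- 0--1 0-1- 00--
PIs = {-0-0, -00-, -111, 0--1, 0-1-, 00--, 1-00}
Coverage chart:
  m0: -0-0,-00-,00--
  m1: -00-,0--1,00--
  m2: -0-0,0-1-,00--
  m3: 0--1,0-1-,00--
  m5: 0--1 ←essential
  m6: 0-1- ←essential
  m7: -111,0--1,0-1-
  m8: -0-0,-00-,1-00
  m9: -00- ←essential
  m10: -0-0 ←essential
  m12: 1-00 ←essential
  m15: -111 ←essential
Essential: -0-0, -00-, -111, 0--1, 0-1-, 1-00

6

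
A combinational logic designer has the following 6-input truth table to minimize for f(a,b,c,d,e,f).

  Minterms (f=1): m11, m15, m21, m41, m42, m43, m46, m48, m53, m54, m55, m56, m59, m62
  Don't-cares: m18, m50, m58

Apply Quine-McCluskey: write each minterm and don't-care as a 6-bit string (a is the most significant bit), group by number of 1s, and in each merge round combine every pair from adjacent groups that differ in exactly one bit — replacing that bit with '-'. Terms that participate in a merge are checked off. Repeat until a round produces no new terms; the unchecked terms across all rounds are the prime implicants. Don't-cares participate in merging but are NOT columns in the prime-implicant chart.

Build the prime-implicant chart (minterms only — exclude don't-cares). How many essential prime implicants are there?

6

[col 0] 001011*, 001111*, 010010*, 010101*, 101001*, 101010*, 101011*, 101110*, 110000*, 110010*, 110101*, 110110*, 110111*, 111000*, 111010*, 111011*, 111110*
[col 1] -01011, -10010, -10101, 001-11, 1-1010*, 1-1011*, 1-1110*, 101-10*, 1010-1, 10101-*, 11-000*, 11-010*, 11-110*, 110-10*, 1100-0*, 1101-1, 11011-, 111-10*, 1110-0*, 11101-*
[col 2] 1-1-10, 1-101-, 11--10, 11-0-0
Prime implicants: -01011, -10010, -10101, 001-11, 1-1-10, 1-101-, 1010-1, 11--10, 11-0-0, 1101-1, 11011-
PI chart (minterm → PIs covering it):
  11 | -01011,001-11
  15 | 001-11  (sole → essential)
  21 | -10101  (sole → essential)
  41 | 1010-1  (sole → essential)
  42 | 1-1-10,1-101-
  43 | -01011,1-101-,1010-1
  46 | 1-1-10  (sole → essential)
  48 | 11-0-0  (sole → essential)
  53 | -10101,1101-1
  54 | 11--10,11011-
  55 | 1101-1,11011-
  56 | 11-0-0  (sole → essential)
  59 | 1-101-  (sole → essential)
  62 | 1-1-10,11--10
Essential prime implicants: -10101, 001-11, 1-1-10, 1-101-, 1010-1, 11-0-0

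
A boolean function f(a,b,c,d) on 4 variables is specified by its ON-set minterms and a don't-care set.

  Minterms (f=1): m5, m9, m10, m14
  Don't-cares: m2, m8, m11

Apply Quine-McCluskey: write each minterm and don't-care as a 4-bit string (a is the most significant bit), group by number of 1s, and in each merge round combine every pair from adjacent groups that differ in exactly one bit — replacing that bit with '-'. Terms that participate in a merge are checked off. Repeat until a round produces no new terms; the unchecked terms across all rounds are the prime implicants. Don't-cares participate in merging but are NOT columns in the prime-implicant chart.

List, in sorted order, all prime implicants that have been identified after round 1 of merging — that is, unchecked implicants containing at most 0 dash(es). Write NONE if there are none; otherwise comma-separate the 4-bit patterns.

[col 0] 0010*, 0101, 1000*, 1001*, 1010*, 1011*, 1110*
[col 1] -010, 1-10, 10-0*, 10-1*, 100-*, 101-*
[col 2] 10--
Prime implicants: -010, 0101, 1-10, 10--

0101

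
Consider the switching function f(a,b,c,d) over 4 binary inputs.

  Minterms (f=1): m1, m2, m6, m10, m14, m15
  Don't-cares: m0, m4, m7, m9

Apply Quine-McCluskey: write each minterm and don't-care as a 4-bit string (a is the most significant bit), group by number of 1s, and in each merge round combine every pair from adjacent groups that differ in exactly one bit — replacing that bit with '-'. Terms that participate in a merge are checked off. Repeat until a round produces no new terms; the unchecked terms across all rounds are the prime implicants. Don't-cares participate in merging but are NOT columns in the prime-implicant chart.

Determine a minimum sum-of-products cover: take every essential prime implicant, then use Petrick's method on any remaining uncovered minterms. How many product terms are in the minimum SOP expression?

Round 0: 0000✓ 0001✓ 0010✓ 0100✓ 0110✓ 0111✓ 1001✓ 1010✓ 1110✓ 1111✓
Round 1: -001 -010✓ -110✓ -111✓ 0-00✓ 0-10✓ 00-0✓ 000- 01-0✓ 011-✓ 1-10✓ 111-✓
Round 2: --10 -11- 0--0
PIs = {--10, -001, -11-, 0--0, 000-}
Coverage chart:
  m1: -001,000-
  m2: --10,0--0
  m6: --10,-11-,0--0
  m10: --10 ←essential
  m14: --10,-11-
  m15: -11- ←essential
Essential: --10, -11-
Petrick residual → -001
Min cover (3 terms): cd' + b'c'd + bc

3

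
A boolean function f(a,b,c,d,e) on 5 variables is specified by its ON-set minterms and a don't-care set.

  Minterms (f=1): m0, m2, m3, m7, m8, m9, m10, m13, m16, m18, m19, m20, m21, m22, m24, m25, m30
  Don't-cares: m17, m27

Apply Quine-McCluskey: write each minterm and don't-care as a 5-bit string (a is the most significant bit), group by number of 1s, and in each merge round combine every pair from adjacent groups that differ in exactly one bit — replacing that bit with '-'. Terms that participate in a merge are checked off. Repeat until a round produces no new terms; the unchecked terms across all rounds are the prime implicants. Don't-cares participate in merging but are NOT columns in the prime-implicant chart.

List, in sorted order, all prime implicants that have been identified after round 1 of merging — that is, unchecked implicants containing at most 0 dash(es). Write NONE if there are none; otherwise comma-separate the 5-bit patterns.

NONE

Round 0: 00000✓ 00010✓ 00011✓ 00111✓ 01000✓ 01001✓ 01010✓ 01101✓ 10000✓ 10001✓ 10010✓ 10011✓ 10100✓ 10101✓ 10110✓ 11000✓ 11001✓ 11011✓ 11110✓
Round 1: -0000✓ -0010✓ -0011✓ -1000✓ -1001✓ 0-000✓ 0-010✓ 00-11 000-0✓ 0001-✓ 01-01 010-0✓ 0100-✓ 1-000✓ 1-001✓ 1-011✓ 1-110 10-00✓ 10-01✓ 10-10✓ 100-0✓ 100-1✓ 1000-✓ 1001-✓ 101-0✓ 1010-✓ 110-1✓ 1100-✓
Round 2: --000 -00-0 -001- -100- 0-0-0 1-0-1 1-00- 10--0 10-0- 100--
PIs = {--000, -00-0, -001-, -100-, 0-0-0, 00-11, 01-01, 1-0-1, 1-00-, 1-110, 10--0, 10-0-, 100--}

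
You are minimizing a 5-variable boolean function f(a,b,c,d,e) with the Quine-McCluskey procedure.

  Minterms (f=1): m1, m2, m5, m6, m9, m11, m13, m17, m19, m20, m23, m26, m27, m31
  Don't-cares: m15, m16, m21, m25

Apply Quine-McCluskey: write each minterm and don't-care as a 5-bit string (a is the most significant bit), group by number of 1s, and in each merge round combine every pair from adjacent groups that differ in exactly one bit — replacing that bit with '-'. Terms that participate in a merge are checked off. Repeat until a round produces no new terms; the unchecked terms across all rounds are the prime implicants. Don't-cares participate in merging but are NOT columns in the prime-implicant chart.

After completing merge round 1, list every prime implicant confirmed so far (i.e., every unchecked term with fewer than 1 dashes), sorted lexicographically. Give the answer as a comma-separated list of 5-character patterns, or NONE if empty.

Round 0: 00001✓ 00010✓ 00101✓ 00110✓ 01001✓ 01011✓ 01101✓ 01111✓ 10000✓ 10001✓ 10011✓ 10100✓ 10101✓ 10111✓ 11001✓ 11010✓ 11011✓ 11111✓
Round 1: -0001✓ -0101✓ -1001✓ -1011✓ -1111✓ 0-001✓ 0-101✓ 00-01✓ 00-10 01-01✓ 01-11✓ 010-1✓ 011-1✓ 1-001✓ 1-011✓ 1-111✓ 10-00✓ 10-01✓ 10-11✓ 100-1✓ 1000-✓ 101-1✓ 1010-✓ 11-11✓ 110-1✓ 1101-
Round 2: --001 -0-01 -1-11 -10-1 0--01 01--1 1--11 1-0-1 10--1 10-0-
PIs = {--001, -0-01, -1-11, -10-1, 0--01, 00-10, 01--1, 1--11, 1-0-1, 10--1, 10-0-, 1101-}

NONE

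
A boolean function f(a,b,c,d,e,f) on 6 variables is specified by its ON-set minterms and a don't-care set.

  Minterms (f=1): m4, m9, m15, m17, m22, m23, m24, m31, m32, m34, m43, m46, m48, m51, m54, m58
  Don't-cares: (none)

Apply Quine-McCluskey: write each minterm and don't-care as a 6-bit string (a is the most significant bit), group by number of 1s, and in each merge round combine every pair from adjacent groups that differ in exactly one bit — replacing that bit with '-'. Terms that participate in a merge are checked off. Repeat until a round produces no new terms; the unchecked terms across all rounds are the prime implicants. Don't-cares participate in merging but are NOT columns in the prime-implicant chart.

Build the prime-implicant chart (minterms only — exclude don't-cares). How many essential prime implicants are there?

Round 0: 000100 001001 001111✓ 010001 010110✓ 010111✓ 011000 011111✓ 100000✓ 100010✓ 101011 101110 110000✓ 110011 110110✓ 111010
Round 1: -10110 0-1111 01-111 01011- 1-0000 1000-0
PIs = {-10110, 0-1111, 000100, 001001, 01-111, 010001, 01011-, 011000, 1-0000, 1000-0, 101011, 101110, 110011, 111010}
Coverage chart:
  m4: 000100 ←essential
  m9: 001001 ←essential
  m15: 0-1111 ←essential
  m17: 010001 ←essential
  m22: -10110,01011-
  m23: 01-111,01011-
  m24: 011000 ←essential
  m31: 0-1111,01-111
  m32: 1-0000,1000-0
  m34: 1000-0 ←essential
  m43: 101011 ←essential
  m46: 101110 ←essential
  m48: 1-0000 ←essential
  m51: 110011 ←essential
  m54: -10110 ←essential
  m58: 111010 ←essential
Essential: -10110, 0-1111, 000100, 001001, 010001, 011000, 1-0000, 1000-0, 101011, 101110, 110011, 111010

12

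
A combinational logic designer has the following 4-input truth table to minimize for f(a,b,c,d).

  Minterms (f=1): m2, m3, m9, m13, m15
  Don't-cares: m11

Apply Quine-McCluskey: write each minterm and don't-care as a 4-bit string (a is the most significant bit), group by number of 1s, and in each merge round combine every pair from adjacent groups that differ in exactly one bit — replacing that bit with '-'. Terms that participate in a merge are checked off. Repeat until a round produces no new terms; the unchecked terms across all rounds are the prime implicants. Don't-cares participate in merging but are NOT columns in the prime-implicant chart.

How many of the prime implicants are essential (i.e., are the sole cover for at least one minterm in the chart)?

2

size-2^0 implicants → 0010(✓)  0011(✓)  1001(✓)  1011(✓)  1101(✓)  1111(✓)
size-2^1 implicants → -011  001-  1-01(✓)  1-11(✓)  10-1(✓)  11-1(✓)
size-2^2 implicants → 1--1
Unchecked terms (primes): -011, 001-, 1--1
Minterm coverage:
  m2 ⊆ 001- [E]
  m3 ⊆ -011,001-
  m9 ⊆ 1--1 [E]
  m13 ⊆ 1--1 [E]
  m15 ⊆ 1--1 [E]
E = {001-, 1--1}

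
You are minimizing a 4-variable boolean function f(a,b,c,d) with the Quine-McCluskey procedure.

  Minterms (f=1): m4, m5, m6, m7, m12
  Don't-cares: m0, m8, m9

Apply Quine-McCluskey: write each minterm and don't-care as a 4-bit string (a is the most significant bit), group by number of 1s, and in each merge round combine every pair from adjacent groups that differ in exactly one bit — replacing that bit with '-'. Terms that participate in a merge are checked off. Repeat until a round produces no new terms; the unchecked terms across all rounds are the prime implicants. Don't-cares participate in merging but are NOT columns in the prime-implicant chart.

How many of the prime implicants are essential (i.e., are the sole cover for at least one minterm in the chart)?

size-2^0 implicants → 0000(✓)  0100(✓)  0101(✓)  0110(✓)  0111(✓)  1000(✓)  1001(✓)  1100(✓)
size-2^1 implicants → -000(✓)  -100(✓)  0-00(✓)  01-0(✓)  01-1(✓)  010-(✓)  011-(✓)  1-00(✓)  100-
size-2^2 implicants → --00  01--
Unchecked terms (primes): --00, 01--, 100-
Minterm coverage:
  m4 ⊆ --00,01--
  m5 ⊆ 01-- [E]
  m6 ⊆ 01-- [E]
  m7 ⊆ 01-- [E]
  m12 ⊆ --00 [E]
E = {--00, 01--}

2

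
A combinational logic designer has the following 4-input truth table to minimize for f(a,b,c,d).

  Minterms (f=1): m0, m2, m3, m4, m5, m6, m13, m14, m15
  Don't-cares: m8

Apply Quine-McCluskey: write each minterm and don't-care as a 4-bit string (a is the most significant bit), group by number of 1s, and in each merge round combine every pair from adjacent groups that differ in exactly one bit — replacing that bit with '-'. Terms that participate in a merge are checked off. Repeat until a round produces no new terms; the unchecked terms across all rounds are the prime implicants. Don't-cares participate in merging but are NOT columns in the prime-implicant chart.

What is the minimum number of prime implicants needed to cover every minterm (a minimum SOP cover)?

[col 0] 0000*, 0010*, 0011*, 0100*, 0101*, 0110*, 1000*, 1101*, 1110*, 1111*
[col 1] -000, -101, -110, 0-00*, 0-10*, 00-0*, 001-, 01-0*, 010-, 11-1, 111-
[col 2] 0--0
Prime implicants: -000, -101, -110, 0--0, 001-, 010-, 11-1, 111-
PI chart (minterm → PIs covering it):
  0 | -000,0--0
  2 | 0--0,001-
  3 | 001-  (sole → essential)
  4 | 0--0,010-
  5 | -101,010-
  6 | -110,0--0
  13 | -101,11-1
  14 | -110,111-
  15 | 11-1,111-
Essential prime implicants: 001-
Petrick residual → -101, 0--0, 111-
Minimum SOP uses 4 PIs: bc'd + a'd' + a'b'c + abc

4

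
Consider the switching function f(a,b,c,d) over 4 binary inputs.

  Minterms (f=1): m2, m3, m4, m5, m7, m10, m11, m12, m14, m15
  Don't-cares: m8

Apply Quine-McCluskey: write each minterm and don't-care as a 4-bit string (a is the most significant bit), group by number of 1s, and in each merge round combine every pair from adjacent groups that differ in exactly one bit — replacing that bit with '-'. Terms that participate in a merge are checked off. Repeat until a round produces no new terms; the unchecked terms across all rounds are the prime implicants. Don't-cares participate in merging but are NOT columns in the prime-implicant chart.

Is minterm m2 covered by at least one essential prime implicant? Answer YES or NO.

[col 0] 0010*, 0011*, 0100*, 0101*, 0111*, 1000*, 1010*, 1011*, 1100*, 1110*, 1111*
[col 1] -010*, -011*, -100, -111*, 0-11*, 001-*, 01-1, 010-, 1-00*, 1-10*, 1-11*, 10-0*, 101-*, 11-0*, 111-*
[col 2] --11, -01-, 1--0, 1-1-
Prime implicants: --11, -01-, -100, 01-1, 010-, 1--0, 1-1-
PI chart (minterm → PIs covering it):
  2 | -01-  (sole → essential)
  3 | --11,-01-
  4 | -100,010-
  5 | 01-1,010-
  7 | --11,01-1
  10 | -01-,1--0,1-1-
  11 | --11,-01-,1-1-
  12 | -100,1--0
  14 | 1--0,1-1-
  15 | --11,1-1-
Essential prime implicants: -01-

YES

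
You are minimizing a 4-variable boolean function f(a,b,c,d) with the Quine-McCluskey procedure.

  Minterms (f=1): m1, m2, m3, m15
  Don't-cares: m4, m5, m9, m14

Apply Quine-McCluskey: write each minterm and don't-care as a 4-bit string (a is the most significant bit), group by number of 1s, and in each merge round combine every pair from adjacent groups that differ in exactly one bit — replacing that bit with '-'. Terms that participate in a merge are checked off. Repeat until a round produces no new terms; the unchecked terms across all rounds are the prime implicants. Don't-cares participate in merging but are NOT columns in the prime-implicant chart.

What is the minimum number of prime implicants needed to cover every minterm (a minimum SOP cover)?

3

size-2^0 implicants → 0001(✓)  0010(✓)  0011(✓)  0100(✓)  0101(✓)  1001(✓)  1110(✓)  1111(✓)
size-2^1 implicants → -001  0-01  00-1  001-  010-  111-
Unchecked terms (primes): -001, 0-01, 00-1, 001-, 010-, 111-
Minterm coverage:
  m1 ⊆ -001,0-01,00-1
  m2 ⊆ 001- [E]
  m3 ⊆ 00-1,001-
  m15 ⊆ 111- [E]
E = {001-, 111-}
Petrick residual → -001
Cover = b'c'd + a'b'c + abc  |cover|=3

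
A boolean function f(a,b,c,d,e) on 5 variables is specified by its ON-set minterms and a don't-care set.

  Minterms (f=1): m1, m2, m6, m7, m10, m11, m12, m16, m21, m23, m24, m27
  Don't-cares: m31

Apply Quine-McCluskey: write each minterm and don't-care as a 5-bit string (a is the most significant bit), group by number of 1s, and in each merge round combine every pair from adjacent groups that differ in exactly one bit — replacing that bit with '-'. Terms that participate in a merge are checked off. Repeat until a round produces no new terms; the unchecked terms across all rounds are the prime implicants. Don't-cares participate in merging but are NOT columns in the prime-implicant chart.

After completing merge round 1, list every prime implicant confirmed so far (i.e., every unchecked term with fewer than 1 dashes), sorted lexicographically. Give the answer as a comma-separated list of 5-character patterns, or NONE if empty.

00001, 01100

size-2^0 implicants → 00001  00010(✓)  00110(✓)  00111(✓)  01010(✓)  01011(✓)  01100  10000(✓)  10101(✓)  10111(✓)  11000(✓)  11011(✓)  11111(✓)
size-2^1 implicants → -0111  -1011  0-010  00-10  0011-  0101-  1-000  1-111  101-1  11-11
Unchecked terms (primes): -0111, -1011, 0-010, 00-10, 00001, 0011-, 0101-, 01100, 1-000, 1-111, 101-1, 11-11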